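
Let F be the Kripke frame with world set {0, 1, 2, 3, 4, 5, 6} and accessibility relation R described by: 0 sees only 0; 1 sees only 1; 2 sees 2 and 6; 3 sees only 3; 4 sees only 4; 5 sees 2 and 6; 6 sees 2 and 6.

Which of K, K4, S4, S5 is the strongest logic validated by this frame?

K4

Transitive (axiom 4): yes — every two-step R-path is closed by a direct edge.
Reflexive (axiom T): no — 5 is not related to itself.
Euclidean (axiom 5): yes — any two successors of a common world are R-related.
So F validates K, K4; S4 would additionally require R to be reflexive. The strongest is K4.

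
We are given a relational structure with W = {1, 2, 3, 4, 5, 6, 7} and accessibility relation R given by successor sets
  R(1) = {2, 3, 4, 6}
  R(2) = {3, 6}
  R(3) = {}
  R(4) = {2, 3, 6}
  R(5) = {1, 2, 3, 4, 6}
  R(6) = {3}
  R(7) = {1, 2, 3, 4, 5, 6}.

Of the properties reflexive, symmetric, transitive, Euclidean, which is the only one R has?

transitive

Reflexive: no — 1 is not related to itself.
Symmetric: no — 1 R 2 but not 2 R 1.
Transitive: yes — every two-step R-path is closed by a direct edge.
Euclidean: no — 1 R 2 and 1 R 4, but not 2 R 4.
Only transitive holds.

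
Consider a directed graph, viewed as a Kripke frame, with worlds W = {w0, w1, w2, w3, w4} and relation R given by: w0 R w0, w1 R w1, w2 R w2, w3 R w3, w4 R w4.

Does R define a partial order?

Reflexive: yes — every world is R-related to itself.
Transitive: yes — every two-step R-path is closed by a direct edge.
Antisymmetric: yes — no distinct pair is related both ways.
So R is a partial order.

Yes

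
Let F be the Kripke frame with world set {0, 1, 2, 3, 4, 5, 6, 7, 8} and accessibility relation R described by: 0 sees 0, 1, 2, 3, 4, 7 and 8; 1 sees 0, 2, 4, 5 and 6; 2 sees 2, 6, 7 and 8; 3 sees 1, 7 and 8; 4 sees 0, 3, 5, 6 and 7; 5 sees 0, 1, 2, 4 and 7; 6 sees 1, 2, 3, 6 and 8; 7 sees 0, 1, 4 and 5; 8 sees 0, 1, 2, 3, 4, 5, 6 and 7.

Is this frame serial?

Yes

Serial: yes — every world has a successor (e.g. 0 R 0).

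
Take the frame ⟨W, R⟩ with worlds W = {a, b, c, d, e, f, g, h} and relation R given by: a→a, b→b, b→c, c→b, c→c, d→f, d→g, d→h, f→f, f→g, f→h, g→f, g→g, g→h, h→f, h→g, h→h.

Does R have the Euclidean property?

Yes

Euclidean: yes — any two successors of a common world are R-related.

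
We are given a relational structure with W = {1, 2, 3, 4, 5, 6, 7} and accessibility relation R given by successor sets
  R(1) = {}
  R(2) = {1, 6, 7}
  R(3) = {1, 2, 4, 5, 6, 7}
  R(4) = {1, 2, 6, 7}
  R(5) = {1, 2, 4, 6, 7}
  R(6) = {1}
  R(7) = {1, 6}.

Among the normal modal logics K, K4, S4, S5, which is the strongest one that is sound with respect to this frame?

K4

Transitive (axiom 4): yes — every two-step R-path is closed by a direct edge.
Reflexive (axiom T): no — 1 is not related to itself.
Euclidean (axiom 5): no — 2 R 1 and 2 R 6, but not 1 R 6.
So F validates K, K4; S4 would additionally require R to be reflexive. The strongest is K4.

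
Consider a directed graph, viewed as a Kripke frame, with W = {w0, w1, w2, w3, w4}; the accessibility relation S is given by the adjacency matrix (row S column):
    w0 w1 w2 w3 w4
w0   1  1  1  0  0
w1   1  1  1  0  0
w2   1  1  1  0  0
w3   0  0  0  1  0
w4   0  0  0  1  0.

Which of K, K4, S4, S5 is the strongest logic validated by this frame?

Transitive (axiom 4): yes — every two-step S-path is closed by a direct edge.
Reflexive (axiom T): no — w4 is not related to itself.
Euclidean (axiom 5): yes — any two successors of a common world are S-related.
So F validates K, K4; S4 would additionally require S to be reflexive. The strongest is K4.

K4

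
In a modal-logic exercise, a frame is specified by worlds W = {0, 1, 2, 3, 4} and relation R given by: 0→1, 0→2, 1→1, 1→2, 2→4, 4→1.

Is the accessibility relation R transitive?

No

Transitive: no — 0 R 2 and 2 R 4, but not 0 R 4.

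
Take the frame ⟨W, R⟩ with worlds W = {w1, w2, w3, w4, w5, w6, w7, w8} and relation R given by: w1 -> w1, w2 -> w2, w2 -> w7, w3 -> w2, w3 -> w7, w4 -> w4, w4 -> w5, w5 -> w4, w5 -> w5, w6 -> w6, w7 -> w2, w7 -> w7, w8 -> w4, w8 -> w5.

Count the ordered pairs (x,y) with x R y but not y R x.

Enumerating: (w3,w2), (w3,w7), (w8,w4), (w8,w5).

4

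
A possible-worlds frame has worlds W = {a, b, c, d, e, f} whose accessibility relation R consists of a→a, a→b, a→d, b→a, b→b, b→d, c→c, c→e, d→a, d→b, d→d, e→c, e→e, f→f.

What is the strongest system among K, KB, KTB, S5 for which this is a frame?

S5

Symmetric (axiom B): yes — every pair in R has its reverse in R.
Reflexive (axiom T): yes — every world is R-related to itself.
Euclidean (axiom 5): yes — any two successors of a common world are R-related.
So F validates K, KB, KTB, S5. The strongest is S5.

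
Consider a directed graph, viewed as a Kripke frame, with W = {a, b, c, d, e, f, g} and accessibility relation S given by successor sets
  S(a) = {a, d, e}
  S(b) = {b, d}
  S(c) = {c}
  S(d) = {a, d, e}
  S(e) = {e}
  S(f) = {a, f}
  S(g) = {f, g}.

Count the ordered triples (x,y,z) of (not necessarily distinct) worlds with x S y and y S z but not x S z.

Enumerating: (b,d,a), (b,d,e), (f,a,d), (f,a,e), (g,f,a).

5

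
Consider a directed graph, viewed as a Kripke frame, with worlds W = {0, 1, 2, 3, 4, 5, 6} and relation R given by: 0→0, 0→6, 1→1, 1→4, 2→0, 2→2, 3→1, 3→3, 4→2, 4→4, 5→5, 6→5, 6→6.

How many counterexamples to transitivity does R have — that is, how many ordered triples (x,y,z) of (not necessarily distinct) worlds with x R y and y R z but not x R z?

Enumerating: (0,6,5), (1,4,2), (2,0,6), (3,1,4), (4,2,0).

5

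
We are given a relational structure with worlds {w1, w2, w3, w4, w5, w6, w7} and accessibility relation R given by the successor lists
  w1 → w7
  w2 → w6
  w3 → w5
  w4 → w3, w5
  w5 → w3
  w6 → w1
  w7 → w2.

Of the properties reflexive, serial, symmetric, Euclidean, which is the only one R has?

Reflexive: no — w1 is not related to itself.
Serial: yes — every world has a successor (e.g. w1 R w7).
Symmetric: no — w1 R w7 but not w7 R w1.
Euclidean: no — w1 R w7 and w1 R w7, but not w7 R w7.
Only serial holds.

serial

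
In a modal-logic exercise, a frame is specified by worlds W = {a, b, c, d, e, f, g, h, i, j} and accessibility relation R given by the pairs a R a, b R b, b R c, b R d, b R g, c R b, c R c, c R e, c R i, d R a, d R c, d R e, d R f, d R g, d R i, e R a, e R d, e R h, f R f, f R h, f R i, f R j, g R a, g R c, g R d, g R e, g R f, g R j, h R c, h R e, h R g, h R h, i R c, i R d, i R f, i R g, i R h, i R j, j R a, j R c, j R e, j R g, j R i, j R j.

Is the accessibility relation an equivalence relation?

No

Reflexive: no — d is not related to itself.
Symmetric: no — b R d but not d R b.
Transitive: no — b R c and c R e, but not b R e.
So R is not an equivalence relation.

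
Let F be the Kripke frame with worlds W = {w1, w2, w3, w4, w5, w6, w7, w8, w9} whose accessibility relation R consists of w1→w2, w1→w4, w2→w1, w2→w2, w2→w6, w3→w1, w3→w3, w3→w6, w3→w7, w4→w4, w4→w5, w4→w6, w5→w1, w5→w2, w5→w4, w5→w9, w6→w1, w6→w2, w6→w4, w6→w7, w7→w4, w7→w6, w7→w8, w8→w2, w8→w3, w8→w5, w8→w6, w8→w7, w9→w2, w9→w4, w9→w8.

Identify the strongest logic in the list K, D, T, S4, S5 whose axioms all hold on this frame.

D

Serial (axiom D): yes — every world has a successor (e.g. w1 R w2).
Reflexive (axiom T): no — w1 is not related to itself.
Transitive (axiom 4): no — w1 R w2 and w2 R w6, but not w1 R w6.
Euclidean (axiom 5): no — w1 R w2 and w1 R w4, but not w2 R w4.
So F validates K, D; T would additionally require R to be reflexive. The strongest is D.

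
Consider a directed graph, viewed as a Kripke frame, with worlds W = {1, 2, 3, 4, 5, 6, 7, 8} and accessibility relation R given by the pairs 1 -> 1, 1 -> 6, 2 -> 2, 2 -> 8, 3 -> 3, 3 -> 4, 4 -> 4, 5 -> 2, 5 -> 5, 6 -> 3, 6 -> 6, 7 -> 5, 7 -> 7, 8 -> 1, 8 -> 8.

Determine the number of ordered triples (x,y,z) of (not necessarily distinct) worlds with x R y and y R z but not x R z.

6

Enumerating: (1,6,3), (2,8,1), (5,2,8), (6,3,4), (7,5,2), (8,1,6).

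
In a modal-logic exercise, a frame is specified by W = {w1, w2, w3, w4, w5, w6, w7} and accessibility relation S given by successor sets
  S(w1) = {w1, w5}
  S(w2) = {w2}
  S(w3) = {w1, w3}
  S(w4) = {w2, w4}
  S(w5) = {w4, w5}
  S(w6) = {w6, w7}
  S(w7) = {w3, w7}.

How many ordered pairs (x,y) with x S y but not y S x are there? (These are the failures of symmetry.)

Enumerating: (w1,w5), (w3,w1), (w4,w2), (w5,w4), (w6,w7), (w7,w3).

6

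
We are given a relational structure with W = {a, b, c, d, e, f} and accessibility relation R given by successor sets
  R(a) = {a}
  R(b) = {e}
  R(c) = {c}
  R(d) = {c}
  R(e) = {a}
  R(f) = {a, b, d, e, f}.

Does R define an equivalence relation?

Reflexive: no — b is not related to itself.
Symmetric: no — b R e but not e R b.
Transitive: no — b R e and e R a, but not b R a.
So R is not an equivalence relation.

No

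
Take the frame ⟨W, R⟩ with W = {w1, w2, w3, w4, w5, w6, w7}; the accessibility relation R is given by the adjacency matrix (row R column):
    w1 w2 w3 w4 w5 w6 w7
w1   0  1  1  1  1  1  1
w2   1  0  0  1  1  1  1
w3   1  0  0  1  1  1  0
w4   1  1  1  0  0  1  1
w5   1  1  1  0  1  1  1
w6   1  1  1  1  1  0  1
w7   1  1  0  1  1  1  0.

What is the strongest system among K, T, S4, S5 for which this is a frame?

K

Reflexive (axiom T): no — w1 is not related to itself.
Transitive (axiom 4): no — w2 R w1 and w1 R w3, but not w2 R w3.
Euclidean (axiom 5): no — w1 R w2 and w1 R w3, but not w2 R w3.
So F validates K; T would additionally require R to be reflexive. The strongest is K.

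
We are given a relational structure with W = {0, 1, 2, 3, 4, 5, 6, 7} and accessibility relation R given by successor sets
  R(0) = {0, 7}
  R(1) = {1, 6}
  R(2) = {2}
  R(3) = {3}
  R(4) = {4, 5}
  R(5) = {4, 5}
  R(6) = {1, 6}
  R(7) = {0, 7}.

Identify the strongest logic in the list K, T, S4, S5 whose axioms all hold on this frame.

S5

Reflexive (axiom T): yes — every world is R-related to itself.
Transitive (axiom 4): yes — every two-step R-path is closed by a direct edge.
Euclidean (axiom 5): yes — any two successors of a common world are R-related.
So F validates K, T, S4, S5. The strongest is S5.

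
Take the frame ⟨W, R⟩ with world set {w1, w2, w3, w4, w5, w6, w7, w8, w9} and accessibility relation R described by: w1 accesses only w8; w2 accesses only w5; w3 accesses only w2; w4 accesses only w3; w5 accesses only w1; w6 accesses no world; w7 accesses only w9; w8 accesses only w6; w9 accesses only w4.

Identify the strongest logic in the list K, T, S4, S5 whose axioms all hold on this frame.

K

Reflexive (axiom T): no — w1 is not related to itself.
Transitive (axiom 4): no — w1 R w8 and w8 R w6, but not w1 R w6.
Euclidean (axiom 5): no — w1 R w8 and w1 R w8, but not w8 R w8.
So F validates K; T would additionally require R to be reflexive. The strongest is K.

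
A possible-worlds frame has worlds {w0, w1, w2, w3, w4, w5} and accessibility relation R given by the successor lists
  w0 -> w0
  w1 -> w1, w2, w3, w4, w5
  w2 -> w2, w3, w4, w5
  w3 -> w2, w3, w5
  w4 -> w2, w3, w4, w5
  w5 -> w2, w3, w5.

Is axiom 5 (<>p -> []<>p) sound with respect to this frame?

Axiom 5 corresponds to the accessibility relation being Euclidean.
Euclidean: no — w1 R w3 and w1 R w4, but not w3 R w4.

No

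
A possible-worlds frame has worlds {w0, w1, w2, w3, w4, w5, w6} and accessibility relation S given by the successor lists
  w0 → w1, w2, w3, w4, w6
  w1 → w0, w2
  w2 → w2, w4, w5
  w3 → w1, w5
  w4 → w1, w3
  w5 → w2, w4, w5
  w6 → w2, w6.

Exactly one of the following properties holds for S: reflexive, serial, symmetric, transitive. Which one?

serial

Reflexive: no — w0 is not related to itself.
Serial: yes — every world has a successor (e.g. w0 S w1).
Symmetric: no — w0 S w2 but not w2 S w0.
Transitive: no — w0 S w2 and w2 S w5, but not w0 S w5.
Only serial holds.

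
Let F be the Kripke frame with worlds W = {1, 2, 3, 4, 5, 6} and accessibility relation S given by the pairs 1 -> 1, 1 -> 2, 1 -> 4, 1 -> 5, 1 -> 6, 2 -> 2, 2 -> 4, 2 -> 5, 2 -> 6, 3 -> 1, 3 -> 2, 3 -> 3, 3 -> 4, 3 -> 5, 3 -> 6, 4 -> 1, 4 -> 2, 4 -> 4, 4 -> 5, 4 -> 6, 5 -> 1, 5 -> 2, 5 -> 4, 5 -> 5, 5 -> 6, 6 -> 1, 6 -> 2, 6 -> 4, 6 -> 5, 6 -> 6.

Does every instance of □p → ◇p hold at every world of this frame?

Yes

By correspondence theory, D is valid on a frame iff S is serial.
Serial: yes — every world has a successor (e.g. 1 S 1).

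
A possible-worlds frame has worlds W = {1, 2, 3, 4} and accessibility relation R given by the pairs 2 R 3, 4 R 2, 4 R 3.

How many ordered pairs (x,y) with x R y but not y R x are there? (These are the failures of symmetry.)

Enumerating: (2,3), (4,2), (4,3).

3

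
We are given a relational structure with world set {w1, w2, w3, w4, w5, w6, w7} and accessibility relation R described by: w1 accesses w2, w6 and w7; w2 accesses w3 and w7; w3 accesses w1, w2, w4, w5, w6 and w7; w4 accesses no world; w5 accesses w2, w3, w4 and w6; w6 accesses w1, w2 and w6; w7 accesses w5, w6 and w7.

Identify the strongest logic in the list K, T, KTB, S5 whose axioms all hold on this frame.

K

Reflexive (axiom T): no — w1 is not related to itself.
Symmetric (axiom B): no — w1 R w2 but not w2 R w1.
Euclidean (axiom 5): no — w1 R w2 and w1 R w6, but not w2 R w6.
So F validates K; T would additionally require R to be reflexive. The strongest is K.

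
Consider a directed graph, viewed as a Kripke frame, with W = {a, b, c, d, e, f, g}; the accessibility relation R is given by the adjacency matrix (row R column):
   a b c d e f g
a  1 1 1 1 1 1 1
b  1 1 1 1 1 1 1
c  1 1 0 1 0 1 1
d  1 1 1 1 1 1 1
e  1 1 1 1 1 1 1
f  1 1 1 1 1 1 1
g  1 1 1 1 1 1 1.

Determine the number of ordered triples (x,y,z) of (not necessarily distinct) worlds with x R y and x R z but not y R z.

Enumerating: (a,c,c), (a,c,e), (b,c,c), (b,c,e), (d,c,c), (d,c,e), (e,c,c), (e,c,e), (f,c,c), (f,c,e), (g,c,c), (g,c,e).

12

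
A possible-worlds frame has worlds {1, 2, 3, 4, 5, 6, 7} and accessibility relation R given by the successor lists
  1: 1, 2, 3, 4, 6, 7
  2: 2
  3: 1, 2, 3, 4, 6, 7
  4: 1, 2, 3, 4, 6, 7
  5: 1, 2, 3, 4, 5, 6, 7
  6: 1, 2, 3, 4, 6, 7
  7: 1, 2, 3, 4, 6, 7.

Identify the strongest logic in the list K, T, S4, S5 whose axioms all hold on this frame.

Reflexive (axiom T): yes — every world is R-related to itself.
Transitive (axiom 4): yes — every two-step R-path is closed by a direct edge.
Euclidean (axiom 5): no — 1 R 2 and 1 R 3, but not 2 R 3.
So F validates K, T, S4; S5 would additionally require R to be Euclidean. The strongest is S4.

S4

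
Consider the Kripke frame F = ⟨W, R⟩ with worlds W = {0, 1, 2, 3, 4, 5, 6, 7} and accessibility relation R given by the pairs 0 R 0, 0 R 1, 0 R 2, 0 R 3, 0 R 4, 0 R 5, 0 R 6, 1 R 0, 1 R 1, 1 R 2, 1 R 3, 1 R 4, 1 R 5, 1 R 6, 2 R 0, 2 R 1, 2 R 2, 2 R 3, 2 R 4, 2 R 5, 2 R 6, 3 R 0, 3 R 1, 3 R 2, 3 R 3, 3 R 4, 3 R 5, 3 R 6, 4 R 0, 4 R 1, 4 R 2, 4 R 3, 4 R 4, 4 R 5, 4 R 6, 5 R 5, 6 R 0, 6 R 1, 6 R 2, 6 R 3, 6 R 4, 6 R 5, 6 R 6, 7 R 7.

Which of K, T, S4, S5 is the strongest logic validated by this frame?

Reflexive (axiom T): yes — every world is R-related to itself.
Transitive (axiom 4): yes — every two-step R-path is closed by a direct edge.
Euclidean (axiom 5): no — 0 R 5 and 0 R 1, but not 5 R 1.
So F validates K, T, S4; S5 would additionally require R to be Euclidean. The strongest is S4.

S4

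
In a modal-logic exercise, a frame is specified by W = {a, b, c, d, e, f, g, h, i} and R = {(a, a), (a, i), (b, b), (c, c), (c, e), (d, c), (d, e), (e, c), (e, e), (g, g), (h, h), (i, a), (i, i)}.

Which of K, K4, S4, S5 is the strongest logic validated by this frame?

K4

Transitive (axiom 4): yes — every two-step R-path is closed by a direct edge.
Reflexive (axiom T): no — d is not related to itself.
Euclidean (axiom 5): yes — any two successors of a common world are R-related.
So F validates K, K4; S4 would additionally require R to be reflexive. The strongest is K4.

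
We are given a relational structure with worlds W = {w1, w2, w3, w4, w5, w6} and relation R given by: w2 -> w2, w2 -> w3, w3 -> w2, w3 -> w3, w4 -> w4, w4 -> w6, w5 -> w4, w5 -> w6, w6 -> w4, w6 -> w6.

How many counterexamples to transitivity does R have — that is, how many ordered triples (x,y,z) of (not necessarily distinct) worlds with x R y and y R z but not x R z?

0

R is transitive; there are no such tuples.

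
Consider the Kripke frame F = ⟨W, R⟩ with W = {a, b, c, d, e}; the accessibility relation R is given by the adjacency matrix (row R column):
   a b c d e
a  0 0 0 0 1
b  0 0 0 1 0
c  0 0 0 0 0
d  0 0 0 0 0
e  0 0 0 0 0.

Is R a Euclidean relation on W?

No

Euclidean: no — a R e and a R e, but not e R e.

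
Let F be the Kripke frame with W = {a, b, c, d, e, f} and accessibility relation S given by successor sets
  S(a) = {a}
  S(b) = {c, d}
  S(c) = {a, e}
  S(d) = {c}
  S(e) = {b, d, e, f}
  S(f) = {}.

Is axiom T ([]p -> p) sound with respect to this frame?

No

The schema T characterises exactly the reflexive frames.
Reflexive: no — b is not related to itself.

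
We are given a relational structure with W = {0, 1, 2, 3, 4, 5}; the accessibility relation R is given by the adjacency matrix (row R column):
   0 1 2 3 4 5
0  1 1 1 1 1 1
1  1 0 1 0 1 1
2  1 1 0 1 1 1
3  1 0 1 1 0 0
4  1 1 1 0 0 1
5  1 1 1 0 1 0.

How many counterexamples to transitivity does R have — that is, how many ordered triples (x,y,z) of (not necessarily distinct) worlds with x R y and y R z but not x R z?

Enumerating: (1,0,1), (1,0,3), (1,2,1), (1,2,3), (1,4,1), (1,5,1), (2,0,2), (2,1,2), (2,3,2), (2,4,2), (2,5,2), (3,0,1), … and 17 more.
Total: 29.

29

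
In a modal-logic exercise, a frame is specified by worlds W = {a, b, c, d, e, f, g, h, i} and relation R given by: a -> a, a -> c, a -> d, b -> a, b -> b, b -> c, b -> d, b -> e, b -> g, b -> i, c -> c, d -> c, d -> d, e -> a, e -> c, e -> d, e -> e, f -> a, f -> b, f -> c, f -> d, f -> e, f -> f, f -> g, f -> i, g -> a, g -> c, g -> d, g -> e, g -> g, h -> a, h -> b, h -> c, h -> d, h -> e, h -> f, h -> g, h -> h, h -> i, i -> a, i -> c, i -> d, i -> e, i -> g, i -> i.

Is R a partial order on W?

Yes

Reflexive: yes — every world is R-related to itself.
Transitive: yes — every two-step R-path is closed by a direct edge.
Antisymmetric: yes — no distinct pair is related both ways.
So R is a partial order.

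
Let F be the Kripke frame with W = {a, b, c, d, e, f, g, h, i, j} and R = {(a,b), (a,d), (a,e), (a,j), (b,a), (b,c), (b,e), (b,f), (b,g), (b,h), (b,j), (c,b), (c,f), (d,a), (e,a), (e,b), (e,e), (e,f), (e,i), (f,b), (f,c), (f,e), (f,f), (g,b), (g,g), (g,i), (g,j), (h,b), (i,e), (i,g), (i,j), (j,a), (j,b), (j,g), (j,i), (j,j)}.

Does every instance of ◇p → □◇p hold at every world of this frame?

No

The schema 5 characterises exactly the Euclidean frames.
Euclidean: no — a R b and a R d, but not b R d.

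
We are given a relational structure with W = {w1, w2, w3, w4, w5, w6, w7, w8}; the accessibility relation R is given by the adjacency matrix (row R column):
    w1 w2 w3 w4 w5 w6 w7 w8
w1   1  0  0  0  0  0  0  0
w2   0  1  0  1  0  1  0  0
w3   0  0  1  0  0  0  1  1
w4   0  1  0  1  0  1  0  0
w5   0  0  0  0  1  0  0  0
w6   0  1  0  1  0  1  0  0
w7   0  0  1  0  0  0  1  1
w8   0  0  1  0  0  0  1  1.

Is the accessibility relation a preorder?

Yes

Reflexive: yes — every world is R-related to itself.
Transitive: yes — every two-step R-path is closed by a direct edge.
So R is a preorder.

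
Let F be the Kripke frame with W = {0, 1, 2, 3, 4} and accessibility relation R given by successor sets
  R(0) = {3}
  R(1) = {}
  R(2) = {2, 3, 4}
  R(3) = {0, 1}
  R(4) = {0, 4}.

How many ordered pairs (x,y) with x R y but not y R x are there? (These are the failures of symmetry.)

4

Enumerating: (2,3), (2,4), (3,1), (4,0).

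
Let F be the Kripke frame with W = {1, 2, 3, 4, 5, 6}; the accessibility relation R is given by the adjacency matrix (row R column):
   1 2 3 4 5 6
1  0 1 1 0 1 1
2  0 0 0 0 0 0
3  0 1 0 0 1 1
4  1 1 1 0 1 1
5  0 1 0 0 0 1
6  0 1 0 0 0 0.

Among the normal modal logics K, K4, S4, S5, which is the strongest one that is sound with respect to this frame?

Transitive (axiom 4): yes — every two-step R-path is closed by a direct edge.
Reflexive (axiom T): no — 1 is not related to itself.
Euclidean (axiom 5): no — 1 R 2 and 1 R 3, but not 2 R 3.
So F validates K, K4; S4 would additionally require R to be reflexive. The strongest is K4.

K4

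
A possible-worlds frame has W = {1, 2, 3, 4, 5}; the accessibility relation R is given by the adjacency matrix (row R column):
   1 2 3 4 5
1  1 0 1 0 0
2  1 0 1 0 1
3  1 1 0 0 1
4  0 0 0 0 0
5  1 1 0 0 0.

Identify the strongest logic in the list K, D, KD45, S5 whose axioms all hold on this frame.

Serial (axiom D): no — 4 has no R-successor.
Euclidean (axiom 5): no — 2 R 1 and 2 R 5, but not 1 R 5.
Transitive (axiom 4): no — 1 R 3 and 3 R 2, but not 1 R 2.
Reflexive (axiom T): no — 2 is not related to itself.
So F validates K; D would additionally require R to be serial. The strongest is K.

K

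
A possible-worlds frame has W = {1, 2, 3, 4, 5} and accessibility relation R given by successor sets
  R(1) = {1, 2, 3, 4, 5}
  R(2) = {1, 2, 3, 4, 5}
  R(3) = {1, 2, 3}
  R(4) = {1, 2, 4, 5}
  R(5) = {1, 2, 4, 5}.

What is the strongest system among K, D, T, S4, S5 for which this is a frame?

T

Serial (axiom D): yes — every world has a successor (e.g. 1 R 1).
Reflexive (axiom T): yes — every world is R-related to itself.
Transitive (axiom 4): no — 3 R 1 and 1 R 4, but not 3 R 4.
Euclidean (axiom 5): no — 1 R 3 and 1 R 4, but not 3 R 4.
So F validates K, D, T; S4 would additionally require R to be transitive. The strongest is T.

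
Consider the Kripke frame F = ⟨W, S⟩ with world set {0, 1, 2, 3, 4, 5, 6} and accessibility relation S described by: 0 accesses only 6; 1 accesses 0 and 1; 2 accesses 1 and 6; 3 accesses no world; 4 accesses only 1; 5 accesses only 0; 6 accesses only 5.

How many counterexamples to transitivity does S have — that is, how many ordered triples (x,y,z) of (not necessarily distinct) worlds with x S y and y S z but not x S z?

7

Enumerating: (0,6,5), (1,0,6), (2,1,0), (2,6,5), (4,1,0), (5,0,6), (6,5,0).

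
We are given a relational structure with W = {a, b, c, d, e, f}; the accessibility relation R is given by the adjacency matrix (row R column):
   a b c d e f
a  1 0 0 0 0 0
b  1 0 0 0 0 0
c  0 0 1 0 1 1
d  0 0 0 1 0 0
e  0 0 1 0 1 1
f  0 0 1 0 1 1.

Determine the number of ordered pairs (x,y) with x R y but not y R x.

Enumerating: (b,a).

1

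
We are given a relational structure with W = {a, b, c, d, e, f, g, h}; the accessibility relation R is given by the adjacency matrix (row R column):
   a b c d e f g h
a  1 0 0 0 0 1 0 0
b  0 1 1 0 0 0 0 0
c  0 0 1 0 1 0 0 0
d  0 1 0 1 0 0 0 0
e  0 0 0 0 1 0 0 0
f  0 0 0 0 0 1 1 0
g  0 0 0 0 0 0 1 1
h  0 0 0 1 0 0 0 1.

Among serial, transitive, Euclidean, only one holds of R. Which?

serial

Serial: yes — every world has a successor (e.g. a R a).
Transitive: no — a R f and f R g, but not a R g.
Euclidean: no — a R f and a R a, but not f R a.
Only serial holds.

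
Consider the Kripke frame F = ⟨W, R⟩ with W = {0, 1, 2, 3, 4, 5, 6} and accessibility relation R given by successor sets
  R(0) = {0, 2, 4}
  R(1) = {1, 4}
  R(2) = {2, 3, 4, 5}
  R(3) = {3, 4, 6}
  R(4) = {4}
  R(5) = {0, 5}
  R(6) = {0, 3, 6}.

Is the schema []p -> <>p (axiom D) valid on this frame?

Yes

The schema D characterises exactly the serial frames.
Serial: yes — every world has a successor (e.g. 0 R 0).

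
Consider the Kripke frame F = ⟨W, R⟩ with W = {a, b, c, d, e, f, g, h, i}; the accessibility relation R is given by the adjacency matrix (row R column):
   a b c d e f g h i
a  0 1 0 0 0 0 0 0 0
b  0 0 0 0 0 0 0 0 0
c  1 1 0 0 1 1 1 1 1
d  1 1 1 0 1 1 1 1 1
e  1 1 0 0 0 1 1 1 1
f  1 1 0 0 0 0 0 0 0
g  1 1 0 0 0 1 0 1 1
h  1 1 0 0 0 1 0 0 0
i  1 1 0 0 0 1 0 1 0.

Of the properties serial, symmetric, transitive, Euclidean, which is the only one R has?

transitive

Serial: no — b has no R-successor.
Symmetric: no — a R b but not b R a.
Transitive: yes — every two-step R-path is closed by a direct edge.
Euclidean: no — c R a and c R e, but not a R e.
Only transitive holds.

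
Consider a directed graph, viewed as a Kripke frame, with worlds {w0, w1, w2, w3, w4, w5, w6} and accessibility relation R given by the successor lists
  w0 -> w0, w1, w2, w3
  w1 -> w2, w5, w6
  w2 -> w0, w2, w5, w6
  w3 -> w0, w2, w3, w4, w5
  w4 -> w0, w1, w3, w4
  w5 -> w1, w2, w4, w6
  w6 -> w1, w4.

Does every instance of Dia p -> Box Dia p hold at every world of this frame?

No

Axiom 5 corresponds to the accessibility relation being Euclidean.
Euclidean: no — w0 R w1 and w0 R w3, but not w1 R w3.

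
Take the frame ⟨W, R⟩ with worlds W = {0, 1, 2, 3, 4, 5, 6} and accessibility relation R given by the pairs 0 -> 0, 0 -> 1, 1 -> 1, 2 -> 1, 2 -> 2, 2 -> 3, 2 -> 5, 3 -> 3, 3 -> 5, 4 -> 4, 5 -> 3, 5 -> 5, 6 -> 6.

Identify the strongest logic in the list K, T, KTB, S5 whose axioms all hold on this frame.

T

Reflexive (axiom T): yes — every world is R-related to itself.
Symmetric (axiom B): no — 0 R 1 but not 1 R 0.
Euclidean (axiom 5): no — 2 R 1 and 2 R 3, but not 1 R 3.
So F validates K, T; KTB would additionally require R to be symmetric. The strongest is T.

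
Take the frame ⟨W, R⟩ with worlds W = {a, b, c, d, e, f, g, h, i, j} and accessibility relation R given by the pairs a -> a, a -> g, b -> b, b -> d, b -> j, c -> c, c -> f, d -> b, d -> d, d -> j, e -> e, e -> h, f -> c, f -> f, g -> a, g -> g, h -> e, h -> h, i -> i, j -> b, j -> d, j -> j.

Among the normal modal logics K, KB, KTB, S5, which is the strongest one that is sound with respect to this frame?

Symmetric (axiom B): yes — every pair in R has its reverse in R.
Reflexive (axiom T): yes — every world is R-related to itself.
Euclidean (axiom 5): yes — any two successors of a common world are R-related.
So F validates K, KB, KTB, S5. The strongest is S5.

S5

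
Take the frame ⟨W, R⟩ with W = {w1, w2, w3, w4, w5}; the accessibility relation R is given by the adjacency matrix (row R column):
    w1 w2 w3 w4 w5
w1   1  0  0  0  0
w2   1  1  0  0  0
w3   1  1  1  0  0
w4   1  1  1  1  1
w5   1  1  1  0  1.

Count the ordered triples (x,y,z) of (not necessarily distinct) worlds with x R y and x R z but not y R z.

Enumerating: (w2,w1,w2), (w3,w1,w2), (w3,w1,w3), (w3,w2,w3), (w4,w1,w2), (w4,w1,w3), (w4,w1,w4), (w4,w1,w5), (w4,w2,w3), (w4,w2,w4), (w4,w2,w5), (w4,w3,w4), … and 8 more.
Total: 20.

20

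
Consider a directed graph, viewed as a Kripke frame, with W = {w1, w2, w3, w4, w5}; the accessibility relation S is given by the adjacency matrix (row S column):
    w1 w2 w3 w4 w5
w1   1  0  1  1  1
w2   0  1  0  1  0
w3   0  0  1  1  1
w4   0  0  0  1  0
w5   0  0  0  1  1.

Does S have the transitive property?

Yes

Transitive: yes — every two-step S-path is closed by a direct edge.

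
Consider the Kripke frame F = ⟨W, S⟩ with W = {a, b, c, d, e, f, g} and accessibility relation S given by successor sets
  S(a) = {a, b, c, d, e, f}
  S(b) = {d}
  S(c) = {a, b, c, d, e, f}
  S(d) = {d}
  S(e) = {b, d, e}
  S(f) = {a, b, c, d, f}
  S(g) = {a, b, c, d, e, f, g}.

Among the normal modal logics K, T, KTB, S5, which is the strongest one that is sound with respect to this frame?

K

Reflexive (axiom T): no — b is not related to itself.
Symmetric (axiom B): no — a S b but not b S a.
Euclidean (axiom 5): no — a S b and a S c, but not b S c.
So F validates K; T would additionally require S to be reflexive. The strongest is K.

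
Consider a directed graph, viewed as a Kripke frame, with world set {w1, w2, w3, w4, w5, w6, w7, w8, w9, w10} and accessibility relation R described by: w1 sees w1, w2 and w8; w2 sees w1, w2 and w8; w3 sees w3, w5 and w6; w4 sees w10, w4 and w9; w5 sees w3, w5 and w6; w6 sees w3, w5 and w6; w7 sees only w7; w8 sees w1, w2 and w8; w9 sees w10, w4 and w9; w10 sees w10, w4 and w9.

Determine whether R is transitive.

Transitive: yes — every two-step R-path is closed by a direct edge.

Yes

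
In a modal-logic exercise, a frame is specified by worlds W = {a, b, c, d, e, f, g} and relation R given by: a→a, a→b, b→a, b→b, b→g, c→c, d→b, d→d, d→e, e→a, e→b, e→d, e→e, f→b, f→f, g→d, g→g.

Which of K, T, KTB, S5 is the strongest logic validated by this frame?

Reflexive (axiom T): yes — every world is R-related to itself.
Symmetric (axiom B): no — b R g but not g R b.
Euclidean (axiom 5): no — b R a and b R g, but not a R g.
So F validates K, T; KTB would additionally require R to be symmetric. The strongest is T.

T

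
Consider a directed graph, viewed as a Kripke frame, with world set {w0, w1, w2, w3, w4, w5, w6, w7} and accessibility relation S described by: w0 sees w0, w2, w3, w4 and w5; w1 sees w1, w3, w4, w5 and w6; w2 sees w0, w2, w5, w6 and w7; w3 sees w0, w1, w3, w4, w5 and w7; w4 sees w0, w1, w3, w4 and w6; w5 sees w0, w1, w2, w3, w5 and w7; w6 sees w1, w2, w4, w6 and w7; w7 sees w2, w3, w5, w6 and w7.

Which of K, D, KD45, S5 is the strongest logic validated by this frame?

Serial (axiom D): yes — every world has a successor (e.g. w0 S w0).
Euclidean (axiom 5): no — w0 S w2 and w0 S w3, but not w2 S w3.
Transitive (axiom 4): no — w0 S w2 and w2 S w6, but not w0 S w6.
Reflexive (axiom T): yes — every world is S-related to itself.
So F validates K, D; KD45 would additionally require S to be Euclidean and transitive. The strongest is D.

D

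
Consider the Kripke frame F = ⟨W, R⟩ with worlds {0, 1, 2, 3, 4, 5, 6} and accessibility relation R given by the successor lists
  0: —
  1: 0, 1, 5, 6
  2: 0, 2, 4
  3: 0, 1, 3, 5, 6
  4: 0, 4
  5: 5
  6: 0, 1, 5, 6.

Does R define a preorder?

No

Reflexive: no — 0 is not related to itself.
Transitive: yes — every two-step R-path is closed by a direct edge.
So R is not a preorder.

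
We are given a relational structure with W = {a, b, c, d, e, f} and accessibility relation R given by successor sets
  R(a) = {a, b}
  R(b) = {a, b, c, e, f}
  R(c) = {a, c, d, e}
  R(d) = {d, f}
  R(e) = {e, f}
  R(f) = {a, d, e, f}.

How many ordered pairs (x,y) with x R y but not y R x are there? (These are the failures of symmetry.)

Enumerating: (b,c), (b,e), (b,f), (c,a), (c,d), (c,e), (f,a).

7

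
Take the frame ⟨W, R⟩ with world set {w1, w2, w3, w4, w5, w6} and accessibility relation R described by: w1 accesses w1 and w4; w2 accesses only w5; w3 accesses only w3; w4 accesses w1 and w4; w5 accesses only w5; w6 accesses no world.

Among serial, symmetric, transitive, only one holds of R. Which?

Serial: no — w6 has no R-successor.
Symmetric: no — w2 R w5 but not w5 R w2.
Transitive: yes — every two-step R-path is closed by a direct edge.
Only transitive holds.

transitive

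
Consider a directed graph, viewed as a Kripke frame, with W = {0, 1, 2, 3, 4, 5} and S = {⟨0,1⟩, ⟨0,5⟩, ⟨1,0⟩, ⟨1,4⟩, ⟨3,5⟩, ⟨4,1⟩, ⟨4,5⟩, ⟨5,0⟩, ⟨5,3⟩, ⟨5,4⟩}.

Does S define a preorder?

No

Reflexive: no — 0 is not related to itself.
Transitive: no — 0 S 1 and 1 S 4, but not 0 S 4.
So S is not a preorder.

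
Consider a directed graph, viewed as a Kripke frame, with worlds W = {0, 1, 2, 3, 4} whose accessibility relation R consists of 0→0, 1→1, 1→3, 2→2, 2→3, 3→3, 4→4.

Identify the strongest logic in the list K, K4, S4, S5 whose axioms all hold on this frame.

S4

Transitive (axiom 4): yes — every two-step R-path is closed by a direct edge.
Reflexive (axiom T): yes — every world is R-related to itself.
Euclidean (axiom 5): no — 1 R 3 and 1 R 1, but not 3 R 1.
So F validates K, K4, S4; S5 would additionally require R to be Euclidean. The strongest is S4.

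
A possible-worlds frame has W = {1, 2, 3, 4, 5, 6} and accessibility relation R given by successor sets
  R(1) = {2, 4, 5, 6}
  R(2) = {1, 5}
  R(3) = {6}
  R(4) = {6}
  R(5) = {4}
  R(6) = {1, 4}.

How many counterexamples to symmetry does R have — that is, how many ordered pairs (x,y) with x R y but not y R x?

5

Enumerating: (1,4), (1,5), (2,5), (3,6), (5,4).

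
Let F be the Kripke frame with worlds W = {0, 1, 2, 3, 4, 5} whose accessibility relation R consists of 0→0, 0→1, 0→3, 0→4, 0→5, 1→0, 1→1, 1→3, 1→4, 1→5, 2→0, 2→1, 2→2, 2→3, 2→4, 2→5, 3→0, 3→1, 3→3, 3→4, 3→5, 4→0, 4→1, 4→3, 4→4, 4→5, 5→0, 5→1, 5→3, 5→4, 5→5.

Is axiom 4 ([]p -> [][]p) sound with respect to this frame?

Yes

Axiom 4 corresponds to the accessibility relation being transitive.
Transitive: yes — every two-step R-path is closed by a direct edge.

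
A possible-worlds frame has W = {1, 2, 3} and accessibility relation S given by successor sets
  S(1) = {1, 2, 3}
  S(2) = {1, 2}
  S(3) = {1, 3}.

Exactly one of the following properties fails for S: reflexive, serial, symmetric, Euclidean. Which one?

Euclidean

Reflexive: yes — every world is S-related to itself.
Serial: yes — every world has a successor (e.g. 1 S 1).
Symmetric: yes — every pair in S has its reverse in S.
Euclidean: no — 1 S 2 and 1 S 3, but not 2 S 3.
Only Euclidean fails.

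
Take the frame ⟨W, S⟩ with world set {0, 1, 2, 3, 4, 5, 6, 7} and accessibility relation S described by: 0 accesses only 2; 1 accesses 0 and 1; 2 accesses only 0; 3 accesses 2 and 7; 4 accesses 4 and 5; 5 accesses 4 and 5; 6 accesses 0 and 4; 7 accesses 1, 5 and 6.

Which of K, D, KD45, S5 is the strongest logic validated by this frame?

Serial (axiom D): yes — every world has a successor (e.g. 0 S 2).
Euclidean (axiom 5): no — 3 S 2 and 3 S 7, but not 2 S 7.
Transitive (axiom 4): no — 1 S 0 and 0 S 2, but not 1 S 2.
Reflexive (axiom T): no — 0 is not related to itself.
So F validates K, D; KD45 would additionally require S to be Euclidean and transitive. The strongest is D.

D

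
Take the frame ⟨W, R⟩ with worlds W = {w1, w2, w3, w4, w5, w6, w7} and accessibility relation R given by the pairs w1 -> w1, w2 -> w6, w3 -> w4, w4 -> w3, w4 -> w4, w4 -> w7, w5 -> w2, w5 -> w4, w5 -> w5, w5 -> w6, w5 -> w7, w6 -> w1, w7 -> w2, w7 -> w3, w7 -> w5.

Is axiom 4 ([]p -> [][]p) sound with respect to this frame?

No

Axiom 4 corresponds to the accessibility relation being transitive.
Transitive: no — w2 R w6 and w6 R w1, but not w2 R w1.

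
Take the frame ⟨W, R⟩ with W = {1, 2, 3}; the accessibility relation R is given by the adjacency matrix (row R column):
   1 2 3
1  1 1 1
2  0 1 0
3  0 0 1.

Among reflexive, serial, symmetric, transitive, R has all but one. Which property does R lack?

Reflexive: yes — every world is R-related to itself.
Serial: yes — every world has a successor (e.g. 1 R 1).
Symmetric: no — 1 R 2 but not 2 R 1.
Transitive: yes — every two-step R-path is closed by a direct edge.
Only symmetric fails.

symmetric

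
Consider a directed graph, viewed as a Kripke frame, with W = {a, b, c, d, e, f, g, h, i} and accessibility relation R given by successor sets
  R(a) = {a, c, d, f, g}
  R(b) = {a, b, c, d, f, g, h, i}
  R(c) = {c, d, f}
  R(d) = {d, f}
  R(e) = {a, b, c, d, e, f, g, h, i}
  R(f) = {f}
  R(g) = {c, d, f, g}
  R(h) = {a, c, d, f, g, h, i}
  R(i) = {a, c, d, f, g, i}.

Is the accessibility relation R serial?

Yes

Serial: yes — every world has a successor (e.g. a R a).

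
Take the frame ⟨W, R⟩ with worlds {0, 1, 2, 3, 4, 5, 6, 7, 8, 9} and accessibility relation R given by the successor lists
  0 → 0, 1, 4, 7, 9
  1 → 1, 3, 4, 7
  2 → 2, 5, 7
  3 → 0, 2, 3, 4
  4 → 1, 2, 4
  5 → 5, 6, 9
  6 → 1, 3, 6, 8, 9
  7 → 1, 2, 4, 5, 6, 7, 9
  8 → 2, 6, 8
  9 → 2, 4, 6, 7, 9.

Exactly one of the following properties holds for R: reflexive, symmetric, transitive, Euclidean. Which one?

reflexive

Reflexive: yes — every world is R-related to itself.
Symmetric: no — 0 R 1 but not 1 R 0.
Transitive: no — 0 R 1 and 1 R 3, but not 0 R 3.
Euclidean: no — 0 R 1 and 0 R 9, but not 1 R 9.
Only reflexive holds.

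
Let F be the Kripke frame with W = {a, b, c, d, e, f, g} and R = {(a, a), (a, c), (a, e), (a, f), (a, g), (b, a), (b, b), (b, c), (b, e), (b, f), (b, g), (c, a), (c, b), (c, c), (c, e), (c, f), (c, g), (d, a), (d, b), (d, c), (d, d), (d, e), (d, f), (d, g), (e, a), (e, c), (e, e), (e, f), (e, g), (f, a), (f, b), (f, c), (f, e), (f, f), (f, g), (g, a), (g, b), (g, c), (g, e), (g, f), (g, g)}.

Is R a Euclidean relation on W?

No

Euclidean: no — c R a and c R b, but not a R b.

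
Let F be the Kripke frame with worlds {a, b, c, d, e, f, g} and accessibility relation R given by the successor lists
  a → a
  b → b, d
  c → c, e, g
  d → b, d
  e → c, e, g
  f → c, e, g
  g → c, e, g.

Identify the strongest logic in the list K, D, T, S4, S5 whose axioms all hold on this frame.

Serial (axiom D): yes — every world has a successor (e.g. a R a).
Reflexive (axiom T): no — f is not related to itself.
Transitive (axiom 4): yes — every two-step R-path is closed by a direct edge.
Euclidean (axiom 5): yes — any two successors of a common world are R-related.
So F validates K, D; T would additionally require R to be reflexive. The strongest is D.

D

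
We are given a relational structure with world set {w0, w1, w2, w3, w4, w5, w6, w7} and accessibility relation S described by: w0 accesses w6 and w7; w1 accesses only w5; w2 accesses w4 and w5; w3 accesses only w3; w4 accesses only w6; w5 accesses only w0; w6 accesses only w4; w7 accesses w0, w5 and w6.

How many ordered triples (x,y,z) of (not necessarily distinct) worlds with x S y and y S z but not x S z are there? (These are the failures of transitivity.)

Enumerating: (w0,w6,w4), (w0,w7,w0), (w0,w7,w5), (w1,w5,w0), (w2,w4,w6), (w2,w5,w0), (w4,w6,w4), (w5,w0,w6), (w5,w0,w7), (w6,w4,w6), (w7,w0,w7), (w7,w6,w4).

12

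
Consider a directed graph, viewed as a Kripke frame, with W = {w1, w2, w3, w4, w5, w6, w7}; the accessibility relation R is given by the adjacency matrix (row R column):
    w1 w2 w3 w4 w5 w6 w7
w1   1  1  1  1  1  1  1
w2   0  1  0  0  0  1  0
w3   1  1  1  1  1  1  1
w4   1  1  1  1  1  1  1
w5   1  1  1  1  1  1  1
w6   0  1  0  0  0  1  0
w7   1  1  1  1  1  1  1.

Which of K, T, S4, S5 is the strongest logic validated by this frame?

Reflexive (axiom T): yes — every world is R-related to itself.
Transitive (axiom 4): yes — every two-step R-path is closed by a direct edge.
Euclidean (axiom 5): no — w1 R w2 and w1 R w3, but not w2 R w3.
So F validates K, T, S4; S5 would additionally require R to be Euclidean. The strongest is S4.

S4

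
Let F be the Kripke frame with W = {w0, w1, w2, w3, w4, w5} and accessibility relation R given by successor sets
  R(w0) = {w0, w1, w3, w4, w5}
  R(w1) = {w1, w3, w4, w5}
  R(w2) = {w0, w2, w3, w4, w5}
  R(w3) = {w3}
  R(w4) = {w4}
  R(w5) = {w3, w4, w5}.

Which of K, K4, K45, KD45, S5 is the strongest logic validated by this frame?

K

Transitive (axiom 4): no — w2 R w0 and w0 R w1, but not w2 R w1.
Euclidean (axiom 5): no — w0 R w3 and w0 R w1, but not w3 R w1.
Serial (axiom D): yes — every world has a successor (e.g. w0 R w0).
Reflexive (axiom T): yes — every world is R-related to itself.
So F validates K; K4 would additionally require R to be transitive. The strongest is K.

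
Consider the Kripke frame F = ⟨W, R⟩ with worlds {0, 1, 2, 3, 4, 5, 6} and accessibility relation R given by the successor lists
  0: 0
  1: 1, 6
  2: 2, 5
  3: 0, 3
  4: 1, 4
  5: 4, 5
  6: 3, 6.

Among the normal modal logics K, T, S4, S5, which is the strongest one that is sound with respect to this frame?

Reflexive (axiom T): yes — every world is R-related to itself.
Transitive (axiom 4): no — 1 R 6 and 6 R 3, but not 1 R 3.
Euclidean (axiom 5): no — 1 R 6 and 1 R 1, but not 6 R 1.
So F validates K, T; S4 would additionally require R to be transitive. The strongest is T.

T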